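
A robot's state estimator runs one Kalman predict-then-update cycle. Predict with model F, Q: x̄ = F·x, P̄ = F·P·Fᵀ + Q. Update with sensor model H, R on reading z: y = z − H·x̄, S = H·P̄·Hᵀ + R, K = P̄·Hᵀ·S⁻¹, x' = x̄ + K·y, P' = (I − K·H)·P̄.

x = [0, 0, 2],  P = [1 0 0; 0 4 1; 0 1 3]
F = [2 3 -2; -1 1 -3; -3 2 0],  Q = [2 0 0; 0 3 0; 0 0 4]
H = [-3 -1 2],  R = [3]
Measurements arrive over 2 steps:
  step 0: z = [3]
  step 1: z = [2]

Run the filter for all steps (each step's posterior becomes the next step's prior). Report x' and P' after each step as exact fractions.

step 0: x̄ = F·x = [-4, -6, 0]
step 0: P̄ = F·P·Fᵀ + Q = [42 17 14; 17 29 5; 14 5 29]
step 0: y = z − H·x̄ = [-15]
step 0: S = H·P̄·Hᵀ + R = [440]
step 0: K = P̄·Hᵀ·S⁻¹ = [-23/88; -7/44; 1/40]
step 0: x' = x̄ + K·y = [-7/88, -159/44, -3/8]
step 0: P' = (I − K·H)·P̄ = [1051/88 -57/44 135/8; -57/44 393/22 27/4; 135/8 27/4 1149/40]
step 1: x̄ = F·x = [-41/4, -53/22, -615/88]
step 1: P̄ = F·P·Fᵀ + Q = [939/10 308/5 465/4; 308/5 19507/55 4167/22; 465/4 4167/22 17467/88]
step 1: y = z − H·x̄ = [-189/11]
step 1: S = H·P̄·Hᵀ + R = [11753/55]
step 1: K = P̄·Hᵀ·S⁻¹ = [-6094/11753; -8836/11753; -7765/11753]
step 1: x' = x̄ + K·y = [-9007/6716, 35287/3358, 58605/13432]
step 1: P' = (I − K·H)·P̄ = [856783/23506 -255044/11753 2023697/47012; -255044/11753 2748925/11753 1957285/23506; 2023697/47012 1957285/23506 9892481/94024]

step 0: x' = [-7/88, -159/44, -3/8], P' = [1051/88 -57/44 135/8; -57/44 393/22 27/4; 135/8 27/4 1149/40]
step 1: x' = [-9007/6716, 35287/3358, 58605/13432], P' = [856783/23506 -255044/11753 2023697/47012; -255044/11753 2748925/11753 1957285/23506; 2023697/47012 1957285/23506 9892481/94024]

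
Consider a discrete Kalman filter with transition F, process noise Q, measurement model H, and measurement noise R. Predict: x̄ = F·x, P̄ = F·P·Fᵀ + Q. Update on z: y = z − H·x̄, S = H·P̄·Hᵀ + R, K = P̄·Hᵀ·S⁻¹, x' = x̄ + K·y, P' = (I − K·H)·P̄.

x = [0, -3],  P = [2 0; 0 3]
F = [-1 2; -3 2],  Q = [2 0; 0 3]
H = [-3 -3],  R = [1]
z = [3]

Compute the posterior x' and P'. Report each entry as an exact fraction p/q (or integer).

x' = [-615/383, 453/766]
P' = [926/383 -909/383; -909/383 1869/766]

x̄ = F·x = [-6, -6]
P̄ = F·P·Fᵀ + Q = [16 18; 18 33]
y = z − H·x̄ = [-33]
S = H·P̄·Hᵀ + R = [766]
K = P̄·Hᵀ·S⁻¹ = [-51/383; -153/766]
x' = x̄ + K·y = [-615/383, 453/766]
P' = (I − K·H)·P̄ = [926/383 -909/383; -909/383 1869/766]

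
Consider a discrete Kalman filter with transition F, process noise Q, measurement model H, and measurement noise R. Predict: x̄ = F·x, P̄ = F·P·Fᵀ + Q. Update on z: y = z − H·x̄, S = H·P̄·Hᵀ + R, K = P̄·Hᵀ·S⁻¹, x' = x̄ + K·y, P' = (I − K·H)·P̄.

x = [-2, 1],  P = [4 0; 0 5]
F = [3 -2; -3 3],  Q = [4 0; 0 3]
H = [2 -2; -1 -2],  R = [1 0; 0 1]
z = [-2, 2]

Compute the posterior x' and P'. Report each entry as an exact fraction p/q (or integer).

x̄ = F·x = [-8, 9]
P̄ = F·P·Fᵀ + Q = [60 -66; -66 84]
y = z − H·x̄ = [32, 12]
S = H·P̄·Hᵀ + R = [1105 348; 348 133]
K = P̄·Hᵀ·S⁻¹ = [8460/25861 -8136/25861; -4404/25861 -8310/25861]
x' = x̄ + K·y = [-33800/25861, -7899/25861]
P' = (I − K·H)·P̄ = [5532/25861 1302/25861; 1302/25861 3504/25861]

x' = [-33800/25861, -7899/25861]
P' = [5532/25861 1302/25861; 1302/25861 3504/25861]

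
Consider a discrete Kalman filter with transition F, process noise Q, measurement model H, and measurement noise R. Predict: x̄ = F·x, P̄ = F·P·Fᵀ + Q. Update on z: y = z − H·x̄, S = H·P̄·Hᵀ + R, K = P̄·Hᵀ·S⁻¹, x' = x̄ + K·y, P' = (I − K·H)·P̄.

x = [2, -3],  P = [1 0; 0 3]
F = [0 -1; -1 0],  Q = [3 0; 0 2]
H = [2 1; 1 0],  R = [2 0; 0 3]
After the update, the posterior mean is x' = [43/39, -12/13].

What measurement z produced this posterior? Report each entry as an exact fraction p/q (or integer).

x̄ = F·x = [3, -2]
P̄ = F·P·Fᵀ + Q = [6 0; 0 3]
S = H·P̄·Hᵀ + R = [29 12; 12 9]
K = P̄·Hᵀ·S⁻¹ = [4/13 10/39; 3/13 -4/13]
x' − x̄ = [-74/39, 14/13] = K·y
y = (KᵀK)⁻¹·Kᵀ·(x' − x̄) = [-2, -5]
z = y + H·x̄ = [-2, -5] + [4, 3] = [2, -2]

z = [2, -2]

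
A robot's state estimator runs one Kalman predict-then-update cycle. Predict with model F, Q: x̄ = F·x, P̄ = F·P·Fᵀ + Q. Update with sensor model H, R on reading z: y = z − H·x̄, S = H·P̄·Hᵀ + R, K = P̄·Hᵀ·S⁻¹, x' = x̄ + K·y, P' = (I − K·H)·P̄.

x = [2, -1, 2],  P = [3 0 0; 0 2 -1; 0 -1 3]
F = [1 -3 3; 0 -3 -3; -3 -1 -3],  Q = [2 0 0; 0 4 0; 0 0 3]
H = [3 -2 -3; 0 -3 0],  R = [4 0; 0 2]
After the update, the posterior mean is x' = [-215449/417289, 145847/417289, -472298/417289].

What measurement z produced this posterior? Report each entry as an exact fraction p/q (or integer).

z = [1, -1]

x̄ = F·x = [11, -3, -11]
P̄ = F·P·Fᵀ + Q = [68 -9 -36; -9 31 21; -36 21 53]
S = H·P̄·Hᵀ + R = [2225 456; 456 281]
K = P̄·Hᵀ·S⁻¹ = [80418/417289 -90405/417289; -304/417289 -137613/417289; -58101/417289 729/417289]
x' − x̄ = [-4805628/417289, 1397714/417289, 4117881/417289] = K·y
y = (KᵀK)⁻¹·Kᵀ·(x' − x̄) = [-71, -10]
z = y + H·x̄ = [-71, -10] + [72, 9] = [1, -1]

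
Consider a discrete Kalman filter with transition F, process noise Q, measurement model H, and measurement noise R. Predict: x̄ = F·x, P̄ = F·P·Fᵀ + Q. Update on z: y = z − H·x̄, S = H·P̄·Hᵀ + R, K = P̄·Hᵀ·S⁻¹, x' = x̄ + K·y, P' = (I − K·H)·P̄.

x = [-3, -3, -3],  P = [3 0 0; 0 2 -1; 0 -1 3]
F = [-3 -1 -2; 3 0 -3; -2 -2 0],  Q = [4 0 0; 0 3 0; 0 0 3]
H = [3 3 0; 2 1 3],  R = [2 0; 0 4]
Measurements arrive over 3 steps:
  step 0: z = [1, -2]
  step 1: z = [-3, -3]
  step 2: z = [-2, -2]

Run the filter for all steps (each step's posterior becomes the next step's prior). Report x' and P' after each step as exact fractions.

step 0: x̄ = F·x = [18, 0, 12]
step 0: P̄ = F·P·Fᵀ + Q = [41 -12 18; -12 57 -24; 18 -24 23]
step 0: y = z − H·x̄ = [-53, -74]
step 0: S = H·P̄·Hᵀ + R = [668 255; 255 456]
step 0: K = P̄·Hᵀ·S⁻¹ = [2684/79861 60647/239583; 23835/79861 -20159/79861; -9621/79861 19566/79861]
step 0: x' = x̄ + K·y = [-602140/239583, 228511/79861, 20361/79861]
step 0: P' = (I − K·H)·P̄ = [1602151/239583 -532261/79861 -151659/79861; -532261/79861 548151/79861 145245/79861; -151659/79861 145245/79861 78779/79861]
step 1: x̄ = F·x = [332907/79861, -663223/79861, -166786/239583]
step 1: P̄ = F·P·Fᵀ + Q = [1556670/79861 -2756238/79861 16860/79861; -2756238/79861 8484909/79861 -49220/79861; 16860/79861 -49220/79861 930901/239583]
step 1: y = z − H·x̄ = [751365/79861, -75388/79861]
step 1: S = H·P̄·Hᵀ + R = [40921649/79861 9697365/79861; 9697365/79861 6705784/79861]
step 1: K = P̄·Hᵀ·S⁻¹ = [-351680706/2258584931 645884298/2258584931; 1100071827/2258584931 -639419388/2258584931; -119306985/2258584931 480849709/2258584931]
step 1: x' = x̄ + K·y = [5496628323/2258584931, -7803376574/2258584931, -9446169197/6775754793]
step 1: P' = (I − K·H)·P̄ = [24880244910/2258584931 -25114698714/2258584931 -7354084638/2258584931; -25114698714/2258584931 25848079932/2258584931 7274546648/2258584931; -7354084638/2258584931 7274546648/2258584931 9357021464/6775754793]
step 2: x̄ = F·x = [-7167186791/6775754793, 25936054166/2258584931, 4613496502/2258584931]
step 2: P̄ = F·P·Fᵀ + Q = [184324893350/6775754793 -130102679090/2258584931 -258112348/2258584931; -130102679090/2258584931 391142546859/2258584931 929494884/2258584931; -258112348/2258584931 929494884/2258584931 8771464449/2258584931]
step 2: y = z − H·x̄ = [-75158145569/2258584931, -118546767020/6775754793]
step 2: S = H·P̄·Hᵀ + R = [1735926548023/2258584931 377195758291/2258584931; 377195758291/2258584931 620866487576/6775754793]
step 2: K = P̄·Hᵀ·S⁻¹ = [-52618079241498/288210856899055 84769092818594/288210856899055; 148274453882799/288210856899055 -84014701302012/288210856899055; -12837315433437/288210856899055 60618751329201/288210856899055]
step 2: x' = x̄ + K·y = [-37004167584443/288210856899055, -154561460746791/288210856899055, -44672688652767/288210856899055]
step 2: P' = (I − K·H)·P̄ = [3341619315262006/288210856899055 -3376698034756338/288210856899055 -989154741497766/288210856899055; -3376698034756338/288210856899055 3475547670678204/288210856899055 980596531208808/288210856899055; -989154741497766/288210856899055 980596531208808/288210856899055 413395985701176/288210856899055]

step 0: x' = [-602140/239583, 228511/79861, 20361/79861], P' = [1602151/239583 -532261/79861 -151659/79861; -532261/79861 548151/79861 145245/79861; -151659/79861 145245/79861 78779/79861]
step 1: x' = [5496628323/2258584931, -7803376574/2258584931, -9446169197/6775754793], P' = [24880244910/2258584931 -25114698714/2258584931 -7354084638/2258584931; -25114698714/2258584931 25848079932/2258584931 7274546648/2258584931; -7354084638/2258584931 7274546648/2258584931 9357021464/6775754793]
step 2: x' = [-37004167584443/288210856899055, -154561460746791/288210856899055, -44672688652767/288210856899055], P' = [3341619315262006/288210856899055 -3376698034756338/288210856899055 -989154741497766/288210856899055; -3376698034756338/288210856899055 3475547670678204/288210856899055 980596531208808/288210856899055; -989154741497766/288210856899055 980596531208808/288210856899055 413395985701176/288210856899055]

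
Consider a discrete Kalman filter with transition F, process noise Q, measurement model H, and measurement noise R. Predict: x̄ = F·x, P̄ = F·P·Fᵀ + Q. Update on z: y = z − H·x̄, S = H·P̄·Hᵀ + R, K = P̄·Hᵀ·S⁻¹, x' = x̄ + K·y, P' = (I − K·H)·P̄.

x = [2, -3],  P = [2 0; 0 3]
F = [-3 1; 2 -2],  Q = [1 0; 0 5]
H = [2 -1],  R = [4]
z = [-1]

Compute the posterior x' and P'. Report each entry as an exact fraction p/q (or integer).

x' = [-1/7, 9/7]
P' = [314/189 380/189; 380/189 1004/189]

x̄ = F·x = [-9, 10]
P̄ = F·P·Fᵀ + Q = [22 -18; -18 25]
y = z − H·x̄ = [27]
S = H·P̄·Hᵀ + R = [189]
K = P̄·Hᵀ·S⁻¹ = [62/189; -61/189]
x' = x̄ + K·y = [-1/7, 9/7]
P' = (I − K·H)·P̄ = [314/189 380/189; 380/189 1004/189]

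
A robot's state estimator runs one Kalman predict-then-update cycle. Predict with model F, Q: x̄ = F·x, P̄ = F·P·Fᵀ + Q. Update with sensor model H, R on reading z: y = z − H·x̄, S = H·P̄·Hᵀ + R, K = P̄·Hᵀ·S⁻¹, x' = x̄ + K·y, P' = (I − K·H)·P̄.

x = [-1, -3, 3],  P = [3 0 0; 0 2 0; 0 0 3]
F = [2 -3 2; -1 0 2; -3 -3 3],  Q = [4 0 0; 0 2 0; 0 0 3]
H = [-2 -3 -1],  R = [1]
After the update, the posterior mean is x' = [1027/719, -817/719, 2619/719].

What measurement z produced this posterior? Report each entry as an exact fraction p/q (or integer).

z = [-3]

x̄ = F·x = [13, 7, 21]
P̄ = F·P·Fᵀ + Q = [46 6 18; 6 17 27; 18 27 75]
S = H·P̄·Hᵀ + R = [719]
K = P̄·Hᵀ·S⁻¹ = [-128/719; -90/719; -192/719]
x' − x̄ = [-8320/719, -5850/719, -12480/719] = K·y
y = (KᵀK)⁻¹·Kᵀ·(x' − x̄) = [65]
z = y + H·x̄ = [65] + [-68] = [-3]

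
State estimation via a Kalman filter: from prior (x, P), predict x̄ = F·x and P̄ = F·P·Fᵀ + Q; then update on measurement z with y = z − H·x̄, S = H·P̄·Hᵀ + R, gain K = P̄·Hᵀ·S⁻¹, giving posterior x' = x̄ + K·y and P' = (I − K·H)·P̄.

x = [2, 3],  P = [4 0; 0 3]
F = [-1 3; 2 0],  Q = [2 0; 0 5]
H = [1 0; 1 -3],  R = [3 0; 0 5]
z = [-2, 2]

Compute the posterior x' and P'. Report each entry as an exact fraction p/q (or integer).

x̄ = F·x = [7, 4]
P̄ = F·P·Fᵀ + Q = [33 -8; -8 21]
y = z − H·x̄ = [-9, 7]
S = H·P̄·Hᵀ + R = [36 57; 57 275]
K = P̄·Hᵀ·S⁻¹ = [1942/2217 19/739; 1847/6651 -700/2217]
x' = x̄ + K·y = [-520/739, -1573/2217]
P' = (I − K·H)·P̄ = [1942/739 1847/2217; 1847/2217 5347/6651]

x' = [-520/739, -1573/2217]
P' = [1942/739 1847/2217; 1847/2217 5347/6651]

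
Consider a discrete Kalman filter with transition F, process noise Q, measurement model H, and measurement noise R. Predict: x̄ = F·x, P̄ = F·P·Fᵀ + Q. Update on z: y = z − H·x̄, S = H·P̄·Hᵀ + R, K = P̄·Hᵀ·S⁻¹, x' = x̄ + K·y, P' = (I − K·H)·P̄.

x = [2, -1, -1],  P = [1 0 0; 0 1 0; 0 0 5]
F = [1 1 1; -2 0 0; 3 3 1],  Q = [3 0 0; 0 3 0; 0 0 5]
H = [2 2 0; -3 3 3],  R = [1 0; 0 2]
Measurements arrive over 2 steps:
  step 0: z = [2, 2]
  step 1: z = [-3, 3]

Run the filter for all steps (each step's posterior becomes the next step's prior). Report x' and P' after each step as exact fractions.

step 0: x' = [19472/7117, -12992/7117, 37006/7117], P' = [34469/7117 -33355/7117 67590/7117; -33355/7117 33986/7117 -67103/7117; 67590/7117 -67103/7117 135779/7117]
step 1: x' = [86534281/50257465, -157747519/50257465, 292818103/50257465], P' = [270197812/50257465 -263980523/50257465 526181361/50257465; -263980523/50257465 269842022/50257465 -525824619/50257465; 526181361/50257465 -525824619/50257465 1047097558/50257465]

step 0: x̄ = F·x = [0, -4, 2]
step 0: P̄ = F·P·Fᵀ + Q = [10 -2 11; -2 7 -6; 11 -6 28]
step 0: y = z − H·x̄ = [10, 8]
step 0: S = H·P̄·Hᵀ + R = [53 12; 12 137]
step 0: K = P̄·Hᵀ·S⁻¹ = [2228/7117 -351/7117; 1262/7117 357/7117; 974/7117 1629/7117]
step 0: x' = x̄ + K·y = [19472/7117, -12992/7117, 37006/7117]
step 0: P' = (I − K·H)·P̄ = [34469/7117 -33355/7117 67590/7117; -33355/7117 33986/7117 -67103/7117; 67590/7117 -67103/7117 135779/7117]
step 1: x̄ = F·x = [43486/7117, -38944/7117, 56446/7117]
step 1: P̄ = F·P·Fᵀ + Q = [159849/7117 -137408/7117 142962/7117; -137408/7117 159227/7117 -141864/7117; 142962/7117 -141864/7117 189991/7117]
step 1: y = z − H·x̄ = [-30435/7117, 99303/7117]
step 1: S = H·P̄·Hᵀ + R = [184157/7117 2856/7117; 2856/7117 1942313/7117]
step 1: K = P̄·Hᵀ·S⁻¹ = [12434578/50257465 -11995461/50257465; 11722998/50257465 11996889/50257465; 713484/50257465 -7362633/50257465]
step 1: x' = x̄ + K·y = [86534281/50257465, -157747519/50257465, 292818103/50257465]
step 1: P' = (I − K·H)·P̄ = [270197812/50257465 -263980523/50257465 526181361/50257465; -263980523/50257465 269842022/50257465 -525824619/50257465; 526181361/50257465 -525824619/50257465 1047097558/50257465]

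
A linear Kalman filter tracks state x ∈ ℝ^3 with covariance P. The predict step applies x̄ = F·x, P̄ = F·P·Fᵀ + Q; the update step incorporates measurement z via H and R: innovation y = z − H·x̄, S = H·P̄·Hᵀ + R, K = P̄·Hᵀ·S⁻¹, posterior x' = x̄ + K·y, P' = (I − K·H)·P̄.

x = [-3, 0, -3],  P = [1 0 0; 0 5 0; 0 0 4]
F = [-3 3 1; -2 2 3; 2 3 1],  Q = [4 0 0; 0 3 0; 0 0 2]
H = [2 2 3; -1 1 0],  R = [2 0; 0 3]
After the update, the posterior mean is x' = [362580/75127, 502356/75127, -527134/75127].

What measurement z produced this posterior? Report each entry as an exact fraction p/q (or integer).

x̄ = F·x = [6, -3, -9]
P̄ = F·P·Fᵀ + Q = [62 48 43; 48 63 38; 43 38 55]
S = H·P̄·Hᵀ + R = [2353 -13; -13 32]
K = P̄·Hᵀ·S⁻¹ = [10986/75127 -2185/5779; 10947/75127 3051/5779; 10399/75127 -578/5779]
x' − x̄ = [-88182/75127, 727737/75127, 149009/75127] = K·y
y = (KᵀK)⁻¹·Kᵀ·(x' − x̄) = [23, 12]
z = y + H·x̄ = [23, 12] + [-21, -9] = [2, 3]

z = [2, 3]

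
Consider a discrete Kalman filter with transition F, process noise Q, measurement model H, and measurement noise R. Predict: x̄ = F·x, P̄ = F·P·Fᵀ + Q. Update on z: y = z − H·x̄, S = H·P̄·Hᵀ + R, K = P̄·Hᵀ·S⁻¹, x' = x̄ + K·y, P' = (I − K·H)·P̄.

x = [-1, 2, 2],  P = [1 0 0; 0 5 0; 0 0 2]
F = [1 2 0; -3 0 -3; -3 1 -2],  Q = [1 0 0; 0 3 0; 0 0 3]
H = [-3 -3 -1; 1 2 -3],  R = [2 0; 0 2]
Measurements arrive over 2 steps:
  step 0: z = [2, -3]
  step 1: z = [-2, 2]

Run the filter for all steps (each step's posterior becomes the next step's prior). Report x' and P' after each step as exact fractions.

step 0: x' = [47820/17443, -57891/17443, -4661/17443], P' = [531979/34886 -240723/17443 -144125/34886; -240723/17443 220710/17443 66111/17443; -144125/34886 66111/17443 46375/34886]
step 1: x' = [-40982872/49087177, 141345771/98174354, 7475931/98174354], P' = [1779258071/1276266602 -786580521/638133301 -453572759/1276266602; -786580521/638133301 798727107/638133301 233367816/638133301; -453572759/1276266602 233367816/638133301 385774293/1276266602]

step 0: x̄ = F·x = [3, -3, 1]
step 0: P̄ = F·P·Fᵀ + Q = [22 -3 7; -3 30 21; 7 21 25]
step 0: y = z − H·x̄ = [3, 3]
step 0: S = H·P̄·Hᵀ + R = [609 59; 59 63]
step 0: K = P̄·Hᵀ·S⁻¹ = [-3737/34886 731/34886; -3036/17443 1182/17443; -5333/34886 -9403/34886]
step 0: x' = x̄ + K·y = [47820/17443, -57891/17443, -4661/17443]
step 0: P' = (I − K·H)·P̄ = [531979/34886 -240723/17443 -144125/34886; -240723/17443 220710/17443 66111/17443; -144125/34886 66111/17443 46375/34886]
step 1: x̄ = F·x = [-67962/17443, -129477/17443, -192029/17443]
step 1: P̄ = F·P·Fᵀ + Q = [406761/34886 465891/17443 1453495/34886; 465891/17443 1357797/17443 1975929/17443; 1453495/34886 1975929/17443 6149677/34886]
step 1: y = z − H·x̄ = [-819232/17443, -214285/17443]
step 1: S = H·P̄·Hᵀ + R = [41762419/17443 15920056/17443; 15920056/17443 7134932/17443]
step 1: K = P̄·Hᵀ·S⁻¹ = [-41179582/638133301 -1586434/638133301; -134903787/638133301 110770245/1276266602; -106315728/638133301 -338712187/1276266602]
step 1: x' = x̄ + K·y = [-40982872/49087177, 141345771/98174354, 7475931/98174354]
step 1: P' = (I − K·H)·P̄ = [1779258071/1276266602 -786580521/638133301 -453572759/1276266602; -786580521/638133301 798727107/638133301 233367816/638133301; -453572759/1276266602 233367816/638133301 385774293/1276266602]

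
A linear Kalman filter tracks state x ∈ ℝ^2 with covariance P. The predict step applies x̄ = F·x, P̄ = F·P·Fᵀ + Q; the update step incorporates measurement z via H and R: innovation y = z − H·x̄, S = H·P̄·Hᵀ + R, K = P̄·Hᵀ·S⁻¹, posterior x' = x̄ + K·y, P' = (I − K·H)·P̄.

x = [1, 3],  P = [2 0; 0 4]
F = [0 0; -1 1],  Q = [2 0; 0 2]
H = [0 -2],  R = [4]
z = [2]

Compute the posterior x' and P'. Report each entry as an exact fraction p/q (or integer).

x' = [0, -2/3]
P' = [2 0; 0 8/9]

x̄ = F·x = [0, 2]
P̄ = F·P·Fᵀ + Q = [2 0; 0 8]
y = z − H·x̄ = [6]
S = H·P̄·Hᵀ + R = [36]
K = P̄·Hᵀ·S⁻¹ = [0; -4/9]
x' = x̄ + K·y = [0, -2/3]
P' = (I − K·H)·P̄ = [2 0; 0 8/9]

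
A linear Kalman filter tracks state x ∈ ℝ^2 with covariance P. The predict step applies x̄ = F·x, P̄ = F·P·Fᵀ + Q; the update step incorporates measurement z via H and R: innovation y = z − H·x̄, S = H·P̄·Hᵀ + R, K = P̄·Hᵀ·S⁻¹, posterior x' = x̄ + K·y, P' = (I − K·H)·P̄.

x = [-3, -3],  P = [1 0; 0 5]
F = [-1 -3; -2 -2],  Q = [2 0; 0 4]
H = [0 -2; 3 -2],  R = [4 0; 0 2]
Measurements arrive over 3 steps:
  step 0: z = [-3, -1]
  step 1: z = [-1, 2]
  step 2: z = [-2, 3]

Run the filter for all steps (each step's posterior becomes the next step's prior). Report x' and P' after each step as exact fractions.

step 0: x̄ = F·x = [12, 12]
step 0: P̄ = F·P·Fᵀ + Q = [48 32; 32 28]
step 0: y = z − H·x̄ = [21, -13]
step 0: S = H·P̄·Hᵀ + R = [116 -80; -80 162]
step 0: K = P̄·Hᵀ·S⁻¹ = [-496/1549 520/1549; -734/1549 20/1549]
step 0: x' = x̄ + K·y = [1412/1549, 2914/1549]
step 0: P' = (I − K·H)·P̄ = [1008/1549 992/1549; 992/1549 1468/1549]
step 1: x̄ = F·x = [-10154/1549, -8652/1549]
step 1: P̄ = F·P·Fᵀ + Q = [23270/1549 18760/1549; 18760/1549 24036/1549]
step 1: y = z − H·x̄ = [-18853/1549, 16256/1549]
step 1: S = H·P̄·Hᵀ + R = [102340/1549 -16416/1549; -16416/1549 83552/1549]
step 1: K = P̄·Hᵀ·S⁻¹ = [-26275/83534 216965/668272; -19578/41767 513/83534]
step 1: x' = x̄ + K·y = [56831/83534, 7686/41767]
step 1: P' = (I − K·H)·P̄ = [212455/334136 26275/41767; 26275/41767 39156/41767]
step 2: x̄ = F·x = [-102947/83534, -72203/41767]
step 2: P̄ = F·P·Fᵀ + Q = [4961159/334136 1992999/167068; 1992999/167068 1280239/83534]
step 2: y = z − H·x̄ = [-227940/41767, 270631/83534]
step 2: S = H·P̄·Hᵀ + R = [2727546/41767 -858041/83534; -858041/83534 17970551/334136]
step 2: K = P̄·Hᵀ·S⁻¹ = [-89439498/284572963 92364981/284572963; -133301206/284572963 1716082/284572963]
step 2: x' = x̄ + K·y = [436643435/284572963, 241096266/284572963]
step 2: P' = (I − K·H)·P̄ = [180829318/284572963 178878996/284572963; 178878996/284572963 266602412/284572963]

step 0: x' = [1412/1549, 2914/1549], P' = [1008/1549 992/1549; 992/1549 1468/1549]
step 1: x' = [56831/83534, 7686/41767], P' = [212455/334136 26275/41767; 26275/41767 39156/41767]
step 2: x' = [436643435/284572963, 241096266/284572963], P' = [180829318/284572963 178878996/284572963; 178878996/284572963 266602412/284572963]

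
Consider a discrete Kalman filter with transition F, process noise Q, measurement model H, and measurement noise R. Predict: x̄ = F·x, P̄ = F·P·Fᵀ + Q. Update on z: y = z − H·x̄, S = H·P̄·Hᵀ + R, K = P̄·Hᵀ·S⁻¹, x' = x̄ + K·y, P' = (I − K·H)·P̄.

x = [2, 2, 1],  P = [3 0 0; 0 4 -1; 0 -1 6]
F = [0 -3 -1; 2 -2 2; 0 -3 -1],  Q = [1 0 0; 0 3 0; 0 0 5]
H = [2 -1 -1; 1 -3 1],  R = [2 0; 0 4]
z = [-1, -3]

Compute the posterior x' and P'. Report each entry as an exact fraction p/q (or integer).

x̄ = F·x = [-7, 2, -7]
P̄ = F·P·Fᵀ + Q = [37 16 36; 16 63 16; 36 16 41]
y = z − H·x̄ = [8, 17]
S = H·P̄·Hᵀ + R = [78 178; 178 529]
K = P̄·Hᵀ·S⁻¹ = [3594/4789 -983/4789; 3083/9578 -1940/4789; 2773/9578 -204/4789]
x' = x̄ + K·y = [-21482/4789, -11070/4789, -25899/4789]
P' = (I − K·H)·P̄ = [122700/4789 91211/4789 147001/4789; 91211/4789 139155/9578 219523/9578; 147001/4789 219523/9578 362935/9578]

x' = [-21482/4789, -11070/4789, -25899/4789]
P' = [122700/4789 91211/4789 147001/4789; 91211/4789 139155/9578 219523/9578; 147001/4789 219523/9578 362935/9578]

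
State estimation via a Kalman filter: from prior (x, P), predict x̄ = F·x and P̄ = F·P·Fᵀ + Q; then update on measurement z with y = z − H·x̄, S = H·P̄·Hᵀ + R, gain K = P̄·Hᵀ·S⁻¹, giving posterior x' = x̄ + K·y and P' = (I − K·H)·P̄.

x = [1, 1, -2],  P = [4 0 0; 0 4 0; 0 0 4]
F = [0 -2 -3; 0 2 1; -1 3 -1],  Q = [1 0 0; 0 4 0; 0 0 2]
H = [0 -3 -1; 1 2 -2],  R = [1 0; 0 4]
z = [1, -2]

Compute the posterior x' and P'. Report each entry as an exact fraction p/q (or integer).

x' = [48370/9301, -32084/27903, 68666/27903]
P' = [256172/9301 -33352/9301 97308/9301; -33352/9301 16360/27903 -41164/27903; 97308/9301 -41164/27903 127534/27903]

x̄ = F·x = [4, 0, 4]
P̄ = F·P·Fᵀ + Q = [53 -28 -12; -28 24 20; -12 20 46]
y = z − H·x̄ = [5, 2]
S = H·P̄·Hᵀ + R = [383 124; 124 113]
K = P̄·Hᵀ·S⁻¹ = [2748/9301 -1287/9301; -7916/27903 3748/27903; -4042/27903 -11368/27903]
x' = x̄ + K·y = [48370/9301, -32084/27903, 68666/27903]
P' = (I − K·H)·P̄ = [256172/9301 -33352/9301 97308/9301; -33352/9301 16360/27903 -41164/27903; 97308/9301 -41164/27903 127534/27903]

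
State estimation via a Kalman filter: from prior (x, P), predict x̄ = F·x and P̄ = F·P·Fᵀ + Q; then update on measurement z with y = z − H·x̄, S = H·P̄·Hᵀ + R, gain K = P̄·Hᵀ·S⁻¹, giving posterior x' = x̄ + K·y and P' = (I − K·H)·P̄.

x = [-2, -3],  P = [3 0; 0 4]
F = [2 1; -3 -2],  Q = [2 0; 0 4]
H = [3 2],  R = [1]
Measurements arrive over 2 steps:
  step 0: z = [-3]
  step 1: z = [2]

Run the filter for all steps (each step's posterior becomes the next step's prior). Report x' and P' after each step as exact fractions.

step 0: x' = [-95/13, 124/13], P' = [698/39 -1046/39; -1046/39 1577/39]
step 1: x' = [-3147/1471, 6079/1471], P' = [5455/2942 -3904/1471; -3904/1471 5938/1471]

step 0: x̄ = F·x = [-7, 12]
step 0: P̄ = F·P·Fᵀ + Q = [18 -26; -26 47]
step 0: y = z − H·x̄ = [-6]
step 0: S = H·P̄·Hᵀ + R = [39]
step 0: K = P̄·Hᵀ·S⁻¹ = [2/39; 16/39]
step 0: x' = x̄ + K·y = [-95/13, 124/13]
step 0: P' = (I − K·H)·P̄ = [698/39 -1046/39; -1046/39 1577/39]
step 1: x̄ = F·x = [-66/13, 37/13]
step 1: P̄ = F·P·Fᵀ + Q = [263/39 -20/39; -20/39 194/39]
step 1: y = z − H·x̄ = [150/13]
step 1: S = H·P̄·Hᵀ + R = [2942/39]
step 1: K = P̄·Hᵀ·S⁻¹ = [749/2942; 164/1471]
step 1: x' = x̄ + K·y = [-3147/1471, 6079/1471]
step 1: P' = (I − K·H)·P̄ = [5455/2942 -3904/1471; -3904/1471 5938/1471]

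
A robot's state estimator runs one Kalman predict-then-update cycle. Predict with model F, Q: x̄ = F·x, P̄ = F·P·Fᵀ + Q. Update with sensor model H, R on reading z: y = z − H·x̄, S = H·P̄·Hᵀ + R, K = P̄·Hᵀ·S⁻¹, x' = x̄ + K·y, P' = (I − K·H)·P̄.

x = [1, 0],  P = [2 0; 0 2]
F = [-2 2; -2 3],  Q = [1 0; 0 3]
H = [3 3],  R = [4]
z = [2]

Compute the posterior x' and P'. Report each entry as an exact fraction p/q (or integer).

x̄ = F·x = [-2, -2]
P̄ = F·P·Fᵀ + Q = [17 20; 20 29]
y = z − H·x̄ = [14]
S = H·P̄·Hᵀ + R = [778]
K = P̄·Hᵀ·S⁻¹ = [111/778; 147/778]
x' = x̄ + K·y = [-1/389, 251/389]
P' = (I − K·H)·P̄ = [905/778 -757/778; -757/778 953/778]

x' = [-1/389, 251/389]
P' = [905/778 -757/778; -757/778 953/778]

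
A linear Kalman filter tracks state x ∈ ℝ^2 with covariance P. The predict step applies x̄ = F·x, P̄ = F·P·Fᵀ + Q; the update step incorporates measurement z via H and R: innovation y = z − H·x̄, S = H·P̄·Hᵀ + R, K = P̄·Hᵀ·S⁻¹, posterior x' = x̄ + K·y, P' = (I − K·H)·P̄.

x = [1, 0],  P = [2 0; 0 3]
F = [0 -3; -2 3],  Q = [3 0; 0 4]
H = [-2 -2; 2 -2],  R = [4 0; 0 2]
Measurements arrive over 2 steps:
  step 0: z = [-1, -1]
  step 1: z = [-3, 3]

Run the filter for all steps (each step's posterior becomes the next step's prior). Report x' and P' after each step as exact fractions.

step 0: x' = [-111/1516, 160/379], P' = [1353/3790 207/1895; 207/1895 681/1895]
step 1: x' = [185469/136576, -243/8536], P' = [46911/136576 867/8536; 867/8536 1849/5335]

step 0: x̄ = F·x = [0, -2]
step 0: P̄ = F·P·Fᵀ + Q = [30 -27; -27 39]
step 0: y = z − H·x̄ = [-5, -5]
step 0: S = H·P̄·Hᵀ + R = [64 36; 36 494]
step 0: K = P̄·Hᵀ·S⁻¹ = [-1767/7580 939/3790; -444/1895 -474/1895]
step 0: x' = x̄ + K·y = [-111/1516, 160/379]
step 0: P' = (I − K·H)·P̄ = [1353/3790 207/1895; 207/1895 681/1895]
step 1: x̄ = F·x = [-480/379, 1071/758]
step 1: P̄ = F·P·Fᵀ + Q = [11814/1895 -4887/1895; -4887/1895 13931/1895]
step 1: y = z − H·x̄ = [-1026/379, 3168/379]
step 1: S = H·P̄·Hᵀ + R = [71464/1895 8468/1895; 8468/1895 145866/1895]
step 1: K = P̄·Hᵀ·S⁻¹ = [-60783/273152 33039/136576; -19127/85360 -10457/42680]
step 1: x' = x̄ + K·y = [185469/136576, -243/8536]
step 1: P' = (I − K·H)·P̄ = [46911/136576 867/8536; 867/8536 1849/5335]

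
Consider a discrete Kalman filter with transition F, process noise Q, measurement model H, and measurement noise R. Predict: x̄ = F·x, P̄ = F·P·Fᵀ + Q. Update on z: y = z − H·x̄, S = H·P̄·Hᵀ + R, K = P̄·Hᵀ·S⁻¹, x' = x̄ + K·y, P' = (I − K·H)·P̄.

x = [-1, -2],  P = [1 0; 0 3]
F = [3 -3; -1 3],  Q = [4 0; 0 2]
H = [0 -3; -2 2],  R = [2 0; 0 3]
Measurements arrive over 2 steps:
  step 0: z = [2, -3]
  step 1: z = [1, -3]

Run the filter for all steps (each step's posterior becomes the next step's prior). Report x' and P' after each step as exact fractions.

step 0: x' = [3709/6328, -4925/6328], P' = [2685/3164 555/3164; 555/3164 645/3164]
step 1: x' = [2646049/2236692, -481843/1118346], P' = [471217/559173 96712/559173; 96712/559173 110728/559173]

step 0: x̄ = F·x = [3, -5]
step 0: P̄ = F·P·Fᵀ + Q = [40 -30; -30 30]
step 0: y = z − H·x̄ = [-13, 13]
step 0: S = H·P̄·Hᵀ + R = [272 -360; -360 523]
step 0: K = P̄·Hᵀ·S⁻¹ = [-1665/6328 -355/791; -1935/6328 15/791]
step 0: x' = x̄ + K·y = [3709/6328, -4925/6328]
step 0: P' = (I − K·H)·P̄ = [2685/3164 555/3164; 555/3164 645/3164]
step 1: x̄ = F·x = [12951/3164, -4621/1582]
step 1: P̄ = F·P·Fᵀ + Q = [8159/791 -1800/791; -1800/791 2872/791]
step 1: y = z − H·x̄ = [-12281/1582, 17447/1582]
step 1: S = H·P̄·Hᵀ + R = [27430/791 -28032/791; -28032/791 60897/791]
step 1: K = P̄·Hᵀ·S⁻¹ = [-48356/186391 -249670/559173; -55364/186391 9344/559173]
step 1: x' = x̄ + K·y = [2646049/2236692, -481843/1118346]
step 1: P' = (I − K·H)·P̄ = [471217/559173 96712/559173; 96712/559173 110728/559173]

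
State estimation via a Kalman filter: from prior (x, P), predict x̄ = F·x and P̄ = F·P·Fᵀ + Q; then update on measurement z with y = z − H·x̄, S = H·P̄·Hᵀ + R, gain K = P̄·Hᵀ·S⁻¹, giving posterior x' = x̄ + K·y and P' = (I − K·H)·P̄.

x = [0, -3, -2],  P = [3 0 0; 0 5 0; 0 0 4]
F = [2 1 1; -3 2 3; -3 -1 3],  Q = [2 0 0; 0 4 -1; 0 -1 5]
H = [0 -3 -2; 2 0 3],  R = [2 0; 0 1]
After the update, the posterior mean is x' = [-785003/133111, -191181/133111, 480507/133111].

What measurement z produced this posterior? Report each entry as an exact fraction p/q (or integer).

z = [-3, -1]

x̄ = F·x = [-5, -12, -3]
P̄ = F·P·Fᵀ + Q = [23 4 -11; 4 87 52; -11 52 73]
S = H·P̄·Hᵀ + R = [1701 -886; -886 618]
K = P̄·Hᵀ·S⁻¹ = [8849/133111 30973/266222; -40133/133111 -22213/133111; -6047/133111 67525/266222]
x' − x̄ = [-119448/133111, 1406151/133111, 879840/133111] = K·y
y = (KᵀK)⁻¹·Kᵀ·(x' − x̄) = [-45, 18]
z = y + H·x̄ = [-45, 18] + [42, -19] = [-3, -1]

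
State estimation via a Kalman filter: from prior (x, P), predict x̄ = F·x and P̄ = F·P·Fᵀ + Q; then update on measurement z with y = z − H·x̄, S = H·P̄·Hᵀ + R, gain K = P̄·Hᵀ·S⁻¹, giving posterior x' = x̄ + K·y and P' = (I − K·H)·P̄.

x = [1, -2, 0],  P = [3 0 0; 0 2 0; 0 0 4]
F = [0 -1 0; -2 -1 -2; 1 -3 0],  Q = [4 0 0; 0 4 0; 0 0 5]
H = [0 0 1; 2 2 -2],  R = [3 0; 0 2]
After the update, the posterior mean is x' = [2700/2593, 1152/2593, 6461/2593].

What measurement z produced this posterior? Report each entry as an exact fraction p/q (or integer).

x̄ = F·x = [2, 0, 7]
P̄ = F·P·Fᵀ + Q = [6 2 6; 2 34 0; 6 0 26]
S = H·P̄·Hᵀ + R = [29 -40; -40 234]
K = P̄·Hᵀ·S⁻¹ = [782/2593 178/2593; 1440/2593 1044/2593; 2242/2593 -60/2593]
x' − x̄ = [-2486/2593, 1152/2593, -11690/2593] = K·y
y = (KᵀK)⁻¹·Kᵀ·(x' − x̄) = [-5, 8]
z = y + H·x̄ = [-5, 8] + [7, -10] = [2, -2]

z = [2, -2]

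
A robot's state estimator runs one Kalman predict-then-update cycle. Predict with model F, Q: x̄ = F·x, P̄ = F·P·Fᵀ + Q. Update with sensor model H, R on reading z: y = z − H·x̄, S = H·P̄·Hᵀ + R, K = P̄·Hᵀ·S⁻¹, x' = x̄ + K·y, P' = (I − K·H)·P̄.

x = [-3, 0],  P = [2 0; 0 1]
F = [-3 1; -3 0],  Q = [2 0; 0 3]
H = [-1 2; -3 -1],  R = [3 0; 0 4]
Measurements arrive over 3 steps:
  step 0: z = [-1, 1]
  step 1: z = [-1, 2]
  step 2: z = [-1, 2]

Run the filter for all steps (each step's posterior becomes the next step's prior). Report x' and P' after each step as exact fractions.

step 0: x̄ = F·x = [9, 9]
step 0: P̄ = F·P·Fᵀ + Q = [21 18; 18 21]
step 0: y = z − H·x̄ = [-10, 37]
step 0: S = H·P̄·Hᵀ + R = [36 -69; -69 322]
step 0: K = P̄·Hᵀ·S⁻¹ = [-1/9 -19/69; 37/99 -116/759]
step 0: x' = x̄ + K·y = [-16/207, -893/2277]
step 0: P' = (I − K·H)·P̄ = [25/69 1/69; 1/69 431/759]
step 1: x̄ = F·x = [-365/2277, 16/69]
step 1: P̄ = F·P·Fᵀ + Q = [4358/759 74/23; 74/23 144/23]
step 1: y = z − H·x̄ = [-3698/2277, 443/253]
step 1: S = H·P̄·Hᵀ + R = [15875/759 -2880/253; -2880/253 20554/253]
step 1: K = P̄·Hᵀ·S⁻¹ = [-66946/595675 -31854/119135; 218118/595675 -17223/119135]
step 1: x' = x̄ + K·y = [-265641/595675, -366897/595675]
step 1: P' = (I − K·H)·P̄ = [210714/595675 4938/595675; 4938/595675 329646/595675]
step 2: x̄ = F·x = [430026/595675, 796923/595675]
step 2: P̄ = F·P·Fᵀ + Q = [3387794/595675 1881612/595675; 1881612/595675 3683451/595675]
step 2: y = z − H·x̄ = [-351899/119135, 3278351/595675]
step 2: S = H·P̄·Hᵀ + R = [495287/23827 -1322316/119135; -1322316/119135 47845969/595675]
step 2: K = P̄·Hᵀ·S⁻¹ = [-103535702/921180461 -246209826/921180461; 337053426/921180461 -133022283/921180461]
step 2: x' = x̄ + K·y = [-384203014/921180461, -495282924/921180461]
step 2: P' = (I − K·H)·P̄ = [325755102/921180461 7573998/921180461; 7573998/921180461 509367138/921180461]

step 0: x' = [-16/207, -893/2277], P' = [25/69 1/69; 1/69 431/759]
step 1: x' = [-265641/595675, -366897/595675], P' = [210714/595675 4938/595675; 4938/595675 329646/595675]
step 2: x' = [-384203014/921180461, -495282924/921180461], P' = [325755102/921180461 7573998/921180461; 7573998/921180461 509367138/921180461]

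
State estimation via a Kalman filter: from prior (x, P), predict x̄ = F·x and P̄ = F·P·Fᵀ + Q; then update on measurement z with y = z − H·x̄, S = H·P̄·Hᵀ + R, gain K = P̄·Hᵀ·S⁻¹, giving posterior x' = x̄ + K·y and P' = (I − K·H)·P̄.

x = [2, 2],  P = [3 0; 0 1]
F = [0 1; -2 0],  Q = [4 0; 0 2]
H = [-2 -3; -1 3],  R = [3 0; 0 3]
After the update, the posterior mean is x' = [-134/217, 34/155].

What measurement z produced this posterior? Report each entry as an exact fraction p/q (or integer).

x̄ = F·x = [2, -4]
P̄ = F·P·Fᵀ + Q = [5 0; 0 14]
S = H·P̄·Hᵀ + R = [149 -116; -116 134]
K = P̄·Hᵀ·S⁻¹ = [-64/217 -127/434; -18/155 33/155]
x' − x̄ = [-568/217, 654/155] = K·y
y = (KᵀK)⁻¹·Kᵀ·(x' − x̄) = [-7, 16]
z = y + H·x̄ = [-7, 16] + [8, -14] = [1, 2]

z = [1, 2]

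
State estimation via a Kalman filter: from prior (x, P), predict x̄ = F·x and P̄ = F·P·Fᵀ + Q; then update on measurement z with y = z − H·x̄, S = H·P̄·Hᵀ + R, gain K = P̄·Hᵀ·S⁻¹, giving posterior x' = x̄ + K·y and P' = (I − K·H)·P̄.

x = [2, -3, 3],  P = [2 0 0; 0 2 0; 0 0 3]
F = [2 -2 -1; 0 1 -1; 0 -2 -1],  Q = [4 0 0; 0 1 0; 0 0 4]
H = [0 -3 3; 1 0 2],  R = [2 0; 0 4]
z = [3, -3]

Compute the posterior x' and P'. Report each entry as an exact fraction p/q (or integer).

x̄ = F·x = [7, -6, 3]
P̄ = F·P·Fᵀ + Q = [23 -1 11; -1 6 -1; 11 -1 15]
y = z − H·x̄ = [-24, -16]
S = H·P̄·Hᵀ + R = [209 132; 132 131]
K = P̄·Hᵀ·S⁻¹ = [-1224/9955 423/905; -471/1991 39/181; 876/9955 203/905]
x' = x̄ + K·y = [24613/9955, -7506/1991, -26887/9955]
P' = (I − K·H)·P̄ = [63644/9955 -4340/1991 -22516/9955; -4340/1991 3342/1991 3028/1991; -22516/9955 3028/1991 15724/9955]

x' = [24613/9955, -7506/1991, -26887/9955]
P' = [63644/9955 -4340/1991 -22516/9955; -4340/1991 3342/1991 3028/1991; -22516/9955 3028/1991 15724/9955]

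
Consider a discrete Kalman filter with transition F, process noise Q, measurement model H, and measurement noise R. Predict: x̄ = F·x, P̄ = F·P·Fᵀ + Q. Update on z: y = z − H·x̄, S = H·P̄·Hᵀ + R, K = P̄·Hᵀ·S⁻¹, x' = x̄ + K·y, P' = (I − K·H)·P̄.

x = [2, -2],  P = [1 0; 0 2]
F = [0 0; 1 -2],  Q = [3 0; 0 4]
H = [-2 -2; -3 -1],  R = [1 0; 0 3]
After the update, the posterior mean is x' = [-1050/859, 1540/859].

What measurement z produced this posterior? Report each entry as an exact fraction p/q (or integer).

x̄ = F·x = [0, 6]
P̄ = F·P·Fᵀ + Q = [3 0; 0 13]
S = H·P̄·Hᵀ + R = [65 44; 44 43]
K = P̄·Hᵀ·S⁻¹ = [138/859 -321/859; -546/859 299/859]
x' − x̄ = [-1050/859, -3614/859] = K·y
y = (KᵀK)⁻¹·Kᵀ·(x' − x̄) = [11, 8]
z = y + H·x̄ = [11, 8] + [-12, -6] = [-1, 2]

z = [-1, 2]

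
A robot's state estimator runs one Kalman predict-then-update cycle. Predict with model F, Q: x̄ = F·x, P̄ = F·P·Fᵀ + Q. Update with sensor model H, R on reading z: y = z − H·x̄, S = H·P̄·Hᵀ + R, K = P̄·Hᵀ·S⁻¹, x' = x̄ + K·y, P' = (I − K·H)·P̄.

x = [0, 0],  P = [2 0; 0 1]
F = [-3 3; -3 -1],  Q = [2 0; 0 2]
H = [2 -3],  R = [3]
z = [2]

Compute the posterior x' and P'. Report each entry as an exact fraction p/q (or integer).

x̄ = F·x = [0, 0]
P̄ = F·P·Fᵀ + Q = [29 15; 15 21]
y = z − H·x̄ = [2]
S = H·P̄·Hᵀ + R = [128]
K = P̄·Hᵀ·S⁻¹ = [13/128; -33/128]
x' = x̄ + K·y = [13/64, -33/64]
P' = (I − K·H)·P̄ = [3543/128 2349/128; 2349/128 1599/128]

x' = [13/64, -33/64]
P' = [3543/128 2349/128; 2349/128 1599/128]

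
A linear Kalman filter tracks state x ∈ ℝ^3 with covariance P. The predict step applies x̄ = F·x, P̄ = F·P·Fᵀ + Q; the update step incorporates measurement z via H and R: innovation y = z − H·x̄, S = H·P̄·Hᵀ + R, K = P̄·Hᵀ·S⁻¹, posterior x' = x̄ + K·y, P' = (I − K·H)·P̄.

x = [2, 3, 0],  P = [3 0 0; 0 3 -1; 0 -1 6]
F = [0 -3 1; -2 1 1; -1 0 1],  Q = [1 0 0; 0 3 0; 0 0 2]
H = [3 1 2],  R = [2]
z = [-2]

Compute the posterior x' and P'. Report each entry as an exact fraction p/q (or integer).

x' = [-528/287, 8/7, 326/287]
P' = [4191/574 -151/14 -1527/287; -151/14 267/14 47/7; -1527/287 47/7 1357/287]

x̄ = F·x = [-9, -1, -2]
P̄ = F·P·Fᵀ + Q = [40 -1 9; -1 22 11; 9 11 11]
y = z − H·x̄ = [30]
S = H·P̄·Hᵀ + R = [574]
K = P̄·Hᵀ·S⁻¹ = [137/574; 1/14; 30/287]
x' = x̄ + K·y = [-528/287, 8/7, 326/287]
P' = (I − K·H)·P̄ = [4191/574 -151/14 -1527/287; -151/14 267/14 47/7; -1527/287 47/7 1357/287]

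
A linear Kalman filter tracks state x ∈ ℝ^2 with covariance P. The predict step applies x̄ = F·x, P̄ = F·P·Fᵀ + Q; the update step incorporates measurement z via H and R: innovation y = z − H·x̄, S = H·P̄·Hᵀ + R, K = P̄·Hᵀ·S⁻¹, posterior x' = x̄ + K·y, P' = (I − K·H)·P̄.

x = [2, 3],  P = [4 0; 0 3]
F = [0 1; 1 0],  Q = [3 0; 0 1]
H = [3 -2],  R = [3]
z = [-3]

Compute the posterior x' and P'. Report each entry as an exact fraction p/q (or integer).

x̄ = F·x = [3, 2]
P̄ = F·P·Fᵀ + Q = [6 0; 0 5]
y = z − H·x̄ = [-8]
S = H·P̄·Hᵀ + R = [77]
K = P̄·Hᵀ·S⁻¹ = [18/77; -10/77]
x' = x̄ + K·y = [87/77, 234/77]
P' = (I − K·H)·P̄ = [138/77 180/77; 180/77 285/77]

x' = [87/77, 234/77]
P' = [138/77 180/77; 180/77 285/77]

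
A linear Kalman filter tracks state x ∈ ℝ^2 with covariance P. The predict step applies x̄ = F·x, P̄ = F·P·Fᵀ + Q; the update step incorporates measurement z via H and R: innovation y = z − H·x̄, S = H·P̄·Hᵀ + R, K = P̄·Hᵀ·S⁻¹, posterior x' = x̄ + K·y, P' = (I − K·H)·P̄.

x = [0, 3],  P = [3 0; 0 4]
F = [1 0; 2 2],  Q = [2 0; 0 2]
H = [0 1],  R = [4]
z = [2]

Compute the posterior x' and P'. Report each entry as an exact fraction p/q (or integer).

x̄ = F·x = [0, 6]
P̄ = F·P·Fᵀ + Q = [5 6; 6 30]
y = z − H·x̄ = [-4]
S = H·P̄·Hᵀ + R = [34]
K = P̄·Hᵀ·S⁻¹ = [3/17; 15/17]
x' = x̄ + K·y = [-12/17, 42/17]
P' = (I − K·H)·P̄ = [67/17 12/17; 12/17 60/17]

x' = [-12/17, 42/17]
P' = [67/17 12/17; 12/17 60/17]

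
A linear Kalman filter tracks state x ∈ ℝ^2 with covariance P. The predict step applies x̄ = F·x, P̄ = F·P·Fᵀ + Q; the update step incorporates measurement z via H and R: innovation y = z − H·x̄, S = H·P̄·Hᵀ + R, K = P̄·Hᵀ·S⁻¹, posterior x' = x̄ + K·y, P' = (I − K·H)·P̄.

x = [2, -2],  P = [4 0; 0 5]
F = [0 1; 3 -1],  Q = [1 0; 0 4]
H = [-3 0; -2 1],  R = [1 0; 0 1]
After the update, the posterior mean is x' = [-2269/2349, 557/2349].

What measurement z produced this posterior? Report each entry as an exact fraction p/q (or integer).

z = [3, 2]

x̄ = F·x = [-2, 8]
P̄ = F·P·Fᵀ + Q = [6 -5; -5 45]
S = H·P̄·Hᵀ + R = [55 51; 51 90]
K = P̄·Hᵀ·S⁻¹ = [-251/783 -17/2349; -485/783 2260/2349]
x' − x̄ = [2429/2349, -18235/2349] = K·y
y = (KᵀK)⁻¹·Kᵀ·(x' − x̄) = [-3, -10]
z = y + H·x̄ = [-3, -10] + [6, 12] = [3, 2]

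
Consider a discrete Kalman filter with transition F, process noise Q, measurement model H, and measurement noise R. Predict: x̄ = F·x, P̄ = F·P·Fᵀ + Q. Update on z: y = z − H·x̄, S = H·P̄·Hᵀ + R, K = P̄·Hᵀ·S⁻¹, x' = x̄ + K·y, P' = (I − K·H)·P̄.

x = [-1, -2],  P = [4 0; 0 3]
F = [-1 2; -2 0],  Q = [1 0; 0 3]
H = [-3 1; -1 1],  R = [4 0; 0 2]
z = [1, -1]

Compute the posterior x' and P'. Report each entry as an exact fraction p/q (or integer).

x' = [-242/343, -391/343]
P' = [845/686 1327/686; 1327/686 2925/686]

x̄ = F·x = [-3, 2]
P̄ = F·P·Fᵀ + Q = [17 8; 8 19]
y = z − H·x̄ = [-10, -6]
S = H·P̄·Hᵀ + R = [128 38; 38 22]
K = P̄·Hᵀ·S⁻¹ = [-151/343 241/686; -132/343 799/686]
x' = x̄ + K·y = [-242/343, -391/343]
P' = (I − K·H)·P̄ = [845/686 1327/686; 1327/686 2925/686]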